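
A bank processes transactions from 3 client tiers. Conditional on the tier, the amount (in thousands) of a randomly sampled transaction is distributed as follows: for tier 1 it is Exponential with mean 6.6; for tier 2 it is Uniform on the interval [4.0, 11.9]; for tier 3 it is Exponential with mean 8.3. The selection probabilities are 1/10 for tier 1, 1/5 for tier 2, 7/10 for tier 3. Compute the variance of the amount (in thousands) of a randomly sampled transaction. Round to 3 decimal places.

Per component, 1: μ=6.6, E[X²]=87.12; 2: μ=7.95, E[X²]=68.4033; 3: μ=8.3, E[X²]=137.78.
E[X] = 0.1·6.6 + 0.2·7.95 + 0.7·8.3 = 8.06.
E[X²] = 0.1·87.12 + 0.2·68.4033 + 0.7·137.78 = 118.839.
Var(X) = E[X²] − (E[X])² = 118.839 − 64.9636 = 53.8751.

53.875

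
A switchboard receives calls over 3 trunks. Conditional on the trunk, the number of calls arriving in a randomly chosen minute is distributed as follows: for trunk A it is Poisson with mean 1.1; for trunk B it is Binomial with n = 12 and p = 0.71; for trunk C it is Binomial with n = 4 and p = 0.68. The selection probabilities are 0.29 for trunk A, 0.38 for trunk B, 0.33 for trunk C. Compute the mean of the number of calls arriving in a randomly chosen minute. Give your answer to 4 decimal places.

Component means — A: 1.1; B: 8.52; C: 2.72.
E[X] = 0.29·1.1 + 0.38·8.52 + 0.33·2.72 = 4.4542.

4.4542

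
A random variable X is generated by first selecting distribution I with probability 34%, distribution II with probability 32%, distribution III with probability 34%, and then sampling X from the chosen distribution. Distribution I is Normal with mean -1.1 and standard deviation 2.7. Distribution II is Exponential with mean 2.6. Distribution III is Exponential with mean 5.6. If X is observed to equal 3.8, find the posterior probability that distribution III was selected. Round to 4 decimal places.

0.4463

Likelihoods f(3.8 | ·): I: 0.0284682; II: 0.0891843; III: 0.0905967.
Posterior ∝ prior × likelihood. Numerator for III: 0.34·0.0905967 = 0.0308029.
Normalizing constant: 0.34·0.0284682 + 0.32·0.0891843 + 0.34·0.0905967 = 0.069021.
P(III | observation) = 0.0308029 / 0.069021 = 0.446282.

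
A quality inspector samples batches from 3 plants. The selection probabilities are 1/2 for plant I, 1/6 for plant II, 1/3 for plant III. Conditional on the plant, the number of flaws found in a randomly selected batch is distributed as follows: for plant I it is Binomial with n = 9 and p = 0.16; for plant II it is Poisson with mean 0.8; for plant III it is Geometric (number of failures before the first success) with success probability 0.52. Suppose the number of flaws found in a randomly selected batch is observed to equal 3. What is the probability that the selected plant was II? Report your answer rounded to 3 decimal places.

Likelihoods P(X=3 | ·): I: 0.120869; II: 0.0383427; III: 0.0575078.
Posterior ∝ prior × likelihood. Numerator for II: 0.166667·0.0383427 = 0.00639046.
Normalizing constant: 0.5·0.120869 + 0.166667·0.0383427 + 0.333333·0.0575078 = 0.0859942.
P(II | observation) = 0.00639046 / 0.0859942 = 0.0743126.

0.074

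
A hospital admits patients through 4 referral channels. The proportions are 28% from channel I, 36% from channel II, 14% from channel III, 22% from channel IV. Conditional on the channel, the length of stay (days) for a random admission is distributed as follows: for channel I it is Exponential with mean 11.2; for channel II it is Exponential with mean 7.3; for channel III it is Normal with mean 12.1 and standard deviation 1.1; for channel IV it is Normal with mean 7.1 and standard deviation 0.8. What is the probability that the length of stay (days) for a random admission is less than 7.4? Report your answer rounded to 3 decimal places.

0.507

Conditional on each channel, P(X < 7.4): I: 0.483518; II: 0.637126; III: 9.65483e-06; IV: 0.64617.
By total probability, P(X < 7.4) = 0.28·0.483518 + 0.36·0.637126 + 0.14·9.65483e-06 + 0.22·0.64617 = 0.506909.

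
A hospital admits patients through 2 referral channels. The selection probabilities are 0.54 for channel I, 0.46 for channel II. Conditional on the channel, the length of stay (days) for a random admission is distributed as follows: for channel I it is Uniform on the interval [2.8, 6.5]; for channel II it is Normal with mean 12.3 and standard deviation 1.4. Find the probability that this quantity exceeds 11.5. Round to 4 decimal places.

0.3294

Conditional on each channel, P(X > 11.5): I: 0; II: 0.716145.
By total probability, P(X > 11.5) = 0.54·0 + 0.46·0.716145 = 0.329427.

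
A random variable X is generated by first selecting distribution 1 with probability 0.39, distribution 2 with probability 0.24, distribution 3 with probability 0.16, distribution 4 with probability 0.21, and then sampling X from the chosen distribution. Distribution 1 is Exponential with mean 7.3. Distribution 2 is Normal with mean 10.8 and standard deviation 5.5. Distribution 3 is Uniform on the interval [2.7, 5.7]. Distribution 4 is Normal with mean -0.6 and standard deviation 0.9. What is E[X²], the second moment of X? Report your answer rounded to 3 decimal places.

80.008

For each component E[X²] = Var + (mean)², giving 1: 106.58; 2: 146.89; 3: 18.39; 4: 1.17.
Overall E[X²] = 0.39·106.58 + 0.24·146.89 + 0.16·18.39 + 0.21·1.17 = 80.0079.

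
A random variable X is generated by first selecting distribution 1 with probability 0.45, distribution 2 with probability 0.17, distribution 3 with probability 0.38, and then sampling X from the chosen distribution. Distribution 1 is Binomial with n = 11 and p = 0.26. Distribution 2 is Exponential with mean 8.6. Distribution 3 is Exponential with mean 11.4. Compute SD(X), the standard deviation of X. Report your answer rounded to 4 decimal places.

Per component, 1: μ=2.86, E[X²]=10.296; 2: μ=8.6, E[X²]=147.92; 3: μ=11.4, E[X²]=259.92.
E[X] = 0.45·2.86 + 0.17·8.6 + 0.38·11.4 = 7.081.
E[X²] = 0.45·10.296 + 0.17·147.92 + 0.38·259.92 = 128.549.
Var(X) = E[X²] − (E[X])² = 128.549 − 50.1406 = 78.4086.
SD(X) = √78.4086 = 8.85487.

8.8549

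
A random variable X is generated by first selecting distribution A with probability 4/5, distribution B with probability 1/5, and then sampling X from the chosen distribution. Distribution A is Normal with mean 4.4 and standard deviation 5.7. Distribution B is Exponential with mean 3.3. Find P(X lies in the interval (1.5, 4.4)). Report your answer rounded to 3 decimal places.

0.230

Conditional on each component, P(1.5 < X < 4.4): A: 0.194544; B: 0.371139.
By total probability, P(1.5 < X < 4.4) = 0.8·0.194544 + 0.2·0.371139 = 0.229863.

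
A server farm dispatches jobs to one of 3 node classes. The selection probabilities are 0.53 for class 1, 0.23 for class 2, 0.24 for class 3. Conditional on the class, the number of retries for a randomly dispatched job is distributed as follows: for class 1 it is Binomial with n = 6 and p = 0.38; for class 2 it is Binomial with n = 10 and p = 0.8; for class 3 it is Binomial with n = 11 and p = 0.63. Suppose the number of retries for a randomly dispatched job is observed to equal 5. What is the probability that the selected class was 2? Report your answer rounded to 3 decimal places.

Likelihoods P(X=5 | ·): 1: 0.0294755; 2: 0.0264241; 3: 0.11764.
Posterior ∝ prior × likelihood. Numerator for 2: 0.23·0.0264241 = 0.00607755.
Normalizing constant: 0.53·0.0294755 + 0.23·0.0264241 + 0.24·0.11764 = 0.0499332.
P(2 | observation) = 0.00607755 / 0.0499332 = 0.121714.

0.122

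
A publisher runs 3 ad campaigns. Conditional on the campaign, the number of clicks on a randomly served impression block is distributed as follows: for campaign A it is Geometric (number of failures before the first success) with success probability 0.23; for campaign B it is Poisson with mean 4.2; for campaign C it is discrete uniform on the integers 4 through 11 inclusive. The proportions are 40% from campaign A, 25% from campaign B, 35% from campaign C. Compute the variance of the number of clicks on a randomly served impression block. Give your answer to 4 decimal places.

12.1490

Per component, A: μ=3.34783, E[X²]=25.7637; B: μ=4.2, E[X²]=21.84; C: μ=7.5, E[X²]=61.5.
E[X] = 0.4·3.34783 + 0.25·4.2 + 0.35·7.5 = 5.01413.
E[X²] = 0.4·25.7637 + 0.25·21.84 + 0.35·61.5 = 37.2905.
Var(X) = E[X²] − (E[X])² = 37.2905 − 25.1415 = 12.149.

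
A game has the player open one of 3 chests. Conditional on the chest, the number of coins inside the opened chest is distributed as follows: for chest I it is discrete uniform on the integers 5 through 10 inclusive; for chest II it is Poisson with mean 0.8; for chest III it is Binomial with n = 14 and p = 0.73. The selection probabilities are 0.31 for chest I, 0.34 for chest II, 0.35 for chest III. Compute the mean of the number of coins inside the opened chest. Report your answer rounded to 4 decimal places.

6.1740

Component means — I: 7.5; II: 0.8; III: 10.22.
E[X] = 0.31·7.5 + 0.34·0.8 + 0.35·10.22 = 6.174.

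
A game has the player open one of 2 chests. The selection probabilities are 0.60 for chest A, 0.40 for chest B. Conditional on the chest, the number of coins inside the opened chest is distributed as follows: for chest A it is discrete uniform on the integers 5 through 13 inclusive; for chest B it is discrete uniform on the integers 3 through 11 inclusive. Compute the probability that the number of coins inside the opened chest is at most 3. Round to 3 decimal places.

Conditional on each chest, P(X ≤ 3): A: 0; B: 0.111111.
By total probability, P(X ≤ 3) = 0.6·0 + 0.4·0.111111 = 0.0444444.

0.044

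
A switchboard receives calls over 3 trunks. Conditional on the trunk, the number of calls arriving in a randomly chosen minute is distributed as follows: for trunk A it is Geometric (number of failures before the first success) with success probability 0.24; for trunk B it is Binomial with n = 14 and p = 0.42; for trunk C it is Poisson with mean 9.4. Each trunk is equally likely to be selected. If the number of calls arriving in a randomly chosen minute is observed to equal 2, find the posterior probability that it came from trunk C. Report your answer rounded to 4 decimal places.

Likelihoods P(X=2 | ·): A: 0.138624; B: 0.0232635; C: 0.00365475.
Posterior ∝ prior × likelihood. Numerator for C: 0.333333·0.00365475 = 0.00121825.
Normalizing constant: 0.333333·0.138624 + 0.333333·0.0232635 + 0.333333·0.00365475 = 0.0551808.
P(C | observation) = 0.00121825 / 0.0551808 = 0.0220774.

0.0221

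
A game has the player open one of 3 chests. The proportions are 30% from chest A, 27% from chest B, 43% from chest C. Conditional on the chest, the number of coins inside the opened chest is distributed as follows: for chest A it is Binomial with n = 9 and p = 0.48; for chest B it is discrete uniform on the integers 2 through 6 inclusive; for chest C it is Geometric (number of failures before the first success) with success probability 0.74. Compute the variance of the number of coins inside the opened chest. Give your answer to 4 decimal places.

5.0037

Per component, A: μ=4.32, E[X²]=20.9088; B: μ=4, E[X²]=18; C: μ=0.351351, E[X²]=0.598247.
E[X] = 0.3·4.32 + 0.27·4 + 0.43·0.351351 = 2.52708.
E[X²] = 0.3·20.9088 + 0.27·18 + 0.43·0.598247 = 11.3899.
Var(X) = E[X²] − (E[X])² = 11.3899 − 6.38614 = 5.00375.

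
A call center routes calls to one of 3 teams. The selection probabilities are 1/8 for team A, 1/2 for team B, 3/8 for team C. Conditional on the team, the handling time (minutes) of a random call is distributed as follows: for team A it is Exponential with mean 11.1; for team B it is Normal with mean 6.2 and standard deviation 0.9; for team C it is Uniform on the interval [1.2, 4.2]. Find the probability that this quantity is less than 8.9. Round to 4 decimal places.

0.9433

Conditional on each team, P(X < 8.9): A: 0.55148; B: 0.99865; C: 1.
By total probability, P(X < 8.9) = 0.125·0.55148 + 0.5·0.99865 + 0.375·1 = 0.94326.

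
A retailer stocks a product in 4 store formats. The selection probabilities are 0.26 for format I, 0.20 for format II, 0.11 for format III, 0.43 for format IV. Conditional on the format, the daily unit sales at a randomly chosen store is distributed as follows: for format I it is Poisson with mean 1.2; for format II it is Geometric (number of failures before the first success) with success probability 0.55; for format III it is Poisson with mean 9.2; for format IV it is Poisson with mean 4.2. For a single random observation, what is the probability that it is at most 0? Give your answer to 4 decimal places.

0.1948

Conditional on each format, P(X ≤ 0): I: 0.301194; II: 0.55; III: 0.000101039; IV: 0.0149956.
By total probability, P(X ≤ 0) = 0.26·0.301194 + 0.2·0.55 + 0.11·0.000101039 + 0.43·0.0149956 = 0.19477.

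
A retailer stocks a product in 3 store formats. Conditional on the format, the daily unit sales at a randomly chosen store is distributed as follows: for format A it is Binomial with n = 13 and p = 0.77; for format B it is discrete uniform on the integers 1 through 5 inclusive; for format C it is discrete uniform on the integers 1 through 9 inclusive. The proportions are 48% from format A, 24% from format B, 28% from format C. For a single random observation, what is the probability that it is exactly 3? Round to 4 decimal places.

0.0791

Conditional on each format, P(X = 3): A: 5.40899e-05; B: 0.2; C: 0.111111.
By total probability, P(X = 3) = 0.48·5.40899e-05 + 0.24·0.2 + 0.28·0.111111 = 0.0791371.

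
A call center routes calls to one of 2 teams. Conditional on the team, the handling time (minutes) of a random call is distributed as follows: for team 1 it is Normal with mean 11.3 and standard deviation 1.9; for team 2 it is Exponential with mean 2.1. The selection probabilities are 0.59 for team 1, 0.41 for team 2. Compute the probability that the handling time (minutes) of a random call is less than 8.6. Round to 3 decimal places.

0.449

Conditional on each team, P(X < 8.6): 1: 0.0776507; 2: 0.983348.
By total probability, P(X < 8.6) = 0.59·0.0776507 + 0.41·0.983348 = 0.448987.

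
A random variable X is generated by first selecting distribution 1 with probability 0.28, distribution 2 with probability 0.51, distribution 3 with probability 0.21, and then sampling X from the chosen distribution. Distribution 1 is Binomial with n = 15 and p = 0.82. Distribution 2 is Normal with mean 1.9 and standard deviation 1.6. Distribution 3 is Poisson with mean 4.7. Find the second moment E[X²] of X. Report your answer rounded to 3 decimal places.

For each component E[X²] = Var + (mean)², giving 1: 153.504; 2: 6.17; 3: 26.79.
Overall E[X²] = 0.28·153.504 + 0.51·6.17 + 0.21·26.79 = 51.7537.

51.754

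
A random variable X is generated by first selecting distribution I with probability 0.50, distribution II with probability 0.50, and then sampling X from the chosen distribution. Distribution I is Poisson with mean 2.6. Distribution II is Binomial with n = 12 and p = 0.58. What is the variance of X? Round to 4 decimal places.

7.5140

Per component, I: μ=2.6, E[X²]=9.36; II: μ=6.96, E[X²]=51.3648.
E[X] = 0.5·2.6 + 0.5·6.96 = 4.78.
E[X²] = 0.5·9.36 + 0.5·51.3648 = 30.3624.
Var(X) = E[X²] − (E[X])² = 30.3624 − 22.8484 = 7.514.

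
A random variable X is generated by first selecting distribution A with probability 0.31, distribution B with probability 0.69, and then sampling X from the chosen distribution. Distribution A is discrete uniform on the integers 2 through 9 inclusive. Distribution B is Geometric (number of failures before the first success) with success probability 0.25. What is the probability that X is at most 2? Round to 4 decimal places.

0.4377

Conditional on each component, P(X ≤ 2): A: 0.125; B: 0.578125.
By total probability, P(X ≤ 2) = 0.31·0.125 + 0.69·0.578125 = 0.437656.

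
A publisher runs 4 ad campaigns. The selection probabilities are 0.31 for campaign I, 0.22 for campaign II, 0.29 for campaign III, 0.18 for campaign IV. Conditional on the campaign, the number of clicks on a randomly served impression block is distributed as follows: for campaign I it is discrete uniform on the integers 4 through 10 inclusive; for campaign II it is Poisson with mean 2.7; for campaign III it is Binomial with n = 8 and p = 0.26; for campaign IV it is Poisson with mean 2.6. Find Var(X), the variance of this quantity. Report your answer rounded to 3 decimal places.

7.305

Per component, I: μ=7, E[X²]=53; II: μ=2.7, E[X²]=9.99; III: μ=2.08, E[X²]=5.8656; IV: μ=2.6, E[X²]=9.36.
E[X] = 0.31·7 + 0.22·2.7 + 0.29·2.08 + 0.18·2.6 = 3.8352.
E[X²] = 0.31·53 + 0.22·9.99 + 0.29·5.8656 + 0.18·9.36 = 22.0136.
Var(X) = E[X²] − (E[X])² = 22.0136 − 14.7088 = 7.30486.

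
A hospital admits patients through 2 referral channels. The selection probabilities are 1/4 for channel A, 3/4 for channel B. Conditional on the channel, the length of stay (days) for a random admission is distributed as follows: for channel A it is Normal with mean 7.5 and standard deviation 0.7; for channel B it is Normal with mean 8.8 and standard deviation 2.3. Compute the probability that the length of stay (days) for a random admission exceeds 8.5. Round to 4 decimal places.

0.4331

Conditional on each channel, P(X > 8.5): A: 0.0765637; B: 0.551889.
By total probability, P(X > 8.5) = 0.25·0.0765637 + 0.75·0.551889 = 0.433058.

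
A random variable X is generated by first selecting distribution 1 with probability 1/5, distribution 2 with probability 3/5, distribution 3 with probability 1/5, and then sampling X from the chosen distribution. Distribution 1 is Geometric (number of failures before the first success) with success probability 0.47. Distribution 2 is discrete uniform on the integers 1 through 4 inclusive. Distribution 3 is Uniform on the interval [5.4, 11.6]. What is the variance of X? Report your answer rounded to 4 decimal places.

Per component, 1: μ=1.12766, E[X²]=3.67089; 2: μ=2.5, E[X²]=7.5; 3: μ=8.5, E[X²]=75.4533.
E[X] = 0.2·1.12766 + 0.6·2.5 + 0.2·8.5 = 3.42553.
E[X²] = 0.2·3.67089 + 0.6·7.5 + 0.2·75.4533 = 20.3248.
Var(X) = E[X²] − (E[X])² = 20.3248 − 11.7343 = 8.59058.

8.5906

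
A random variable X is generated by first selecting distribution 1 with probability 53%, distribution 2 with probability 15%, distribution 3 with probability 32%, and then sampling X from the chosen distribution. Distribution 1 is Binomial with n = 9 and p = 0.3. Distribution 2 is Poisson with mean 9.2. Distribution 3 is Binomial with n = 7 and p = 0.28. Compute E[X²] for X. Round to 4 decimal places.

For each component E[X²] = Var + (mean)², giving 1: 9.18; 2: 93.84; 3: 5.2528.
Overall E[X²] = 0.53·9.18 + 0.15·93.84 + 0.32·5.2528 = 20.6223.

20.6223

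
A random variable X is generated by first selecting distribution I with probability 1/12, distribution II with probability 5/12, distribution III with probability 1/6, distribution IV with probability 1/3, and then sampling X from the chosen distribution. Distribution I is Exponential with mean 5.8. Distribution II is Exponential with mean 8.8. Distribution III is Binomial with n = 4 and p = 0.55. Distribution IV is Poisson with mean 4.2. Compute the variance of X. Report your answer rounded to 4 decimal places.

Per component, I: μ=5.8, E[X²]=67.28; II: μ=8.8, E[X²]=154.88; III: μ=2.2, E[X²]=5.83; IV: μ=4.2, E[X²]=21.84.
E[X] = 0.0833333·5.8 + 0.416667·8.8 + 0.166667·2.2 + 0.333333·4.2 = 5.91667.
E[X²] = 0.0833333·67.28 + 0.416667·154.88 + 0.166667·5.83 + 0.333333·21.84 = 78.3917.
Var(X) = E[X²] − (E[X])² = 78.3917 − 35.0069 = 43.3847.

43.3847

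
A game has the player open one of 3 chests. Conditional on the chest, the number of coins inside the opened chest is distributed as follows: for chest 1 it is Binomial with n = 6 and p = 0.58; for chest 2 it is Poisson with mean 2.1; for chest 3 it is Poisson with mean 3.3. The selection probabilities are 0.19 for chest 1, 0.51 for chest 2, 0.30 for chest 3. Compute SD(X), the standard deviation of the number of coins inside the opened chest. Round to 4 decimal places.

Per component, 1: μ=3.48, E[X²]=13.572; 2: μ=2.1, E[X²]=6.51; 3: μ=3.3, E[X²]=14.19.
E[X] = 0.19·3.48 + 0.51·2.1 + 0.3·3.3 = 2.7222.
E[X²] = 0.19·13.572 + 0.51·6.51 + 0.3·14.19 = 10.1558.
Var(X) = E[X²] − (E[X])² = 10.1558 − 7.41037 = 2.74541.
SD(X) = √2.74541 = 1.65693.

1.6569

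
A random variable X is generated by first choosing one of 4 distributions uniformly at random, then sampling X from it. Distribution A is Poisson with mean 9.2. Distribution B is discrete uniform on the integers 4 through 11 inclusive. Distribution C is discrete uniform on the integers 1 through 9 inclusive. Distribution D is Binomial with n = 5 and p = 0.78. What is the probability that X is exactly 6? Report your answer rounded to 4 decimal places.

0.0803

Conditional on each component, P(X = 6): A: 0.0850913; B: 0.125; C: 0.111111; D: 0.
By total probability, P(X = 6) = 0.25·0.0850913 + 0.25·0.125 + 0.25·0.111111 + 0.25·0 = 0.0803006.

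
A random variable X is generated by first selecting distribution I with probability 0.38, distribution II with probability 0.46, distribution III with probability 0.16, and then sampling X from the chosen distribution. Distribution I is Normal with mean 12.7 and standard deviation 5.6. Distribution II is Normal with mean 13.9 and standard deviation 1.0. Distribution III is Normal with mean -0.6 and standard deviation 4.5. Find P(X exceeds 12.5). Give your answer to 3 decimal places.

Conditional on each component, P(X > 12.5): I: 0.514245; II: 0.919243; III: 0.00180073.
By total probability, P(X > 12.5) = 0.38·0.514245 + 0.46·0.919243 + 0.16·0.00180073 = 0.618553.

0.619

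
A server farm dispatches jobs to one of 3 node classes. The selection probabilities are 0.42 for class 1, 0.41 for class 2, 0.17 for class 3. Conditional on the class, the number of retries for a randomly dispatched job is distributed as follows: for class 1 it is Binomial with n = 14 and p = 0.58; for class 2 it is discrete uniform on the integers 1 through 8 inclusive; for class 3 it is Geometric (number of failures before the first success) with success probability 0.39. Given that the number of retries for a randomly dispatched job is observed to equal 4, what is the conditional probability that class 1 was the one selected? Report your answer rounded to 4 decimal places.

Likelihoods P(X=4 | ·): 1: 0.0193481; 2: 0.125; 3: 0.0539988.
Posterior ∝ prior × likelihood. Numerator for 1: 0.42·0.0193481 = 0.00812621.
Normalizing constant: 0.42·0.0193481 + 0.41·0.125 + 0.17·0.0539988 = 0.068556.
P(1 | observation) = 0.00812621 / 0.068556 = 0.118534.

0.1185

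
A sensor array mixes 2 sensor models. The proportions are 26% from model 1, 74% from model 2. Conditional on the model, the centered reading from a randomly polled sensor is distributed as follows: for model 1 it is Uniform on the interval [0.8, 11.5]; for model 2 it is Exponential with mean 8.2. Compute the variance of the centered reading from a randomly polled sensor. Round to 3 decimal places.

53.047

Per component, 1: μ=6.15, E[X²]=47.3633; 2: μ=8.2, E[X²]=134.48.
E[X] = 0.26·6.15 + 0.74·8.2 = 7.667.
E[X²] = 0.26·47.3633 + 0.74·134.48 = 111.83.
Var(X) = E[X²] − (E[X])² = 111.83 − 58.7829 = 53.0468.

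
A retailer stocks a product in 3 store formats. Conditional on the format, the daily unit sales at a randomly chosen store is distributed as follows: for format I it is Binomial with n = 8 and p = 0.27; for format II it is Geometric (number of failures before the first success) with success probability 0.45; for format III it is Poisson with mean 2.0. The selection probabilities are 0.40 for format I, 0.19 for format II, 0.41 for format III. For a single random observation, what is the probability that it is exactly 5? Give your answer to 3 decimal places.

Conditional on each format, P(X = 5): I: 0.031259; II: 0.0226478; III: 0.0360894.
By total probability, P(X = 5) = 0.4·0.031259 + 0.19·0.0226478 + 0.41·0.0360894 = 0.0316033.

0.032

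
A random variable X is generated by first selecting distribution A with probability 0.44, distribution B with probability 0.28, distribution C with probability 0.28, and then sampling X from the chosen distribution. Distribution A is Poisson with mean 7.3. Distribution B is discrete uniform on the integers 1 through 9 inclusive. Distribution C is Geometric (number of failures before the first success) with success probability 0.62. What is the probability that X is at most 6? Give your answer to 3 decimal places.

0.645

Conditional on each component, P(X ≤ 6): A: 0.406032; B: 0.666667; C: 0.998856.
By total probability, P(X ≤ 6) = 0.44·0.406032 + 0.28·0.666667 + 0.28·0.998856 = 0.645001.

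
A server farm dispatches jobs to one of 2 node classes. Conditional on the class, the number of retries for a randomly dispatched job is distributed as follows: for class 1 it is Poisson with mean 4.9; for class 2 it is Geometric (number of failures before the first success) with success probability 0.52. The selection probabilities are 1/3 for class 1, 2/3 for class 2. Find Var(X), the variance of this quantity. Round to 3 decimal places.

6.331

Per component, 1: μ=4.9, E[X²]=28.91; 2: μ=0.923077, E[X²]=2.62722.
E[X] = 0.333333·4.9 + 0.666667·0.923077 = 2.24872.
E[X²] = 0.333333·28.91 + 0.666667·2.62722 = 11.3881.
Var(X) = E[X²] − (E[X])² = 11.3881 − 5.05673 = 6.33141.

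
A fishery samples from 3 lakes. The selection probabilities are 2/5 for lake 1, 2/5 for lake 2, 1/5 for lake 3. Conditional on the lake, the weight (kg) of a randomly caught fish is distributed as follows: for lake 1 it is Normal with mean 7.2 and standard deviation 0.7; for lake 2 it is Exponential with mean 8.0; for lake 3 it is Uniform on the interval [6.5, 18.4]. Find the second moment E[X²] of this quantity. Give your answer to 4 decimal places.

For each component E[X²] = Var + (mean)², giving 1: 52.33; 2: 128; 3: 166.803.
Overall E[X²] = 0.4·52.33 + 0.4·128 + 0.2·166.803 = 105.493.

105.4927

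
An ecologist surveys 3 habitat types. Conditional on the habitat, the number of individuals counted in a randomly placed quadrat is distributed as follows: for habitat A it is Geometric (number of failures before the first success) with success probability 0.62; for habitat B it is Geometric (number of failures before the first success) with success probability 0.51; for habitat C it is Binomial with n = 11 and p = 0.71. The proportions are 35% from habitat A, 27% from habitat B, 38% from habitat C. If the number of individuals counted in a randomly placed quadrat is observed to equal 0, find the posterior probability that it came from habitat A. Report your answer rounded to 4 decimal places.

Likelihoods P(X=0 | ·): A: 0.62; B: 0.51; C: 1.22005e-06.
Posterior ∝ prior × likelihood. Numerator for A: 0.35·0.62 = 0.217.
Normalizing constant: 0.35·0.62 + 0.27·0.51 + 0.38·1.22005e-06 = 0.3547.
P(A | observation) = 0.217 / 0.3547 = 0.611784.

0.6118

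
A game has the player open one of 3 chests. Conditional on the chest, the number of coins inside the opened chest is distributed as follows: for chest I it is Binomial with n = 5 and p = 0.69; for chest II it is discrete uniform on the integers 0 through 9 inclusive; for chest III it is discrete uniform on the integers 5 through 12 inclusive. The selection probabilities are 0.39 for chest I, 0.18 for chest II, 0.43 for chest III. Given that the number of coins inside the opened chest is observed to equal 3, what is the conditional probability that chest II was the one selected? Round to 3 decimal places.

Likelihoods P(X=3 | ·): I: 0.315697; II: 0.1; III: 0.
Posterior ∝ prior × likelihood. Numerator for II: 0.18·0.1 = 0.018.
Normalizing constant: 0.39·0.315697 + 0.18·0.1 + 0.43·0 = 0.141122.
P(II | observation) = 0.018 / 0.141122 = 0.127549.

0.128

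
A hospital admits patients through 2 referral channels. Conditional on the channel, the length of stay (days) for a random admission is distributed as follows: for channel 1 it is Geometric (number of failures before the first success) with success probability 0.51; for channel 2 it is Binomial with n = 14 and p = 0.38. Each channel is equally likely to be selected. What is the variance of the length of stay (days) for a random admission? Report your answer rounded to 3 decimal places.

7.342

Per component, 1: μ=0.960784, E[X²]=2.807; 2: μ=5.32, E[X²]=31.6008.
E[X] = 0.5·0.960784 + 0.5·5.32 = 3.14039.
E[X²] = 0.5·2.807 + 0.5·31.6008 = 17.2039.
Var(X) = E[X²] − (E[X])² = 17.2039 − 9.86206 = 7.34184.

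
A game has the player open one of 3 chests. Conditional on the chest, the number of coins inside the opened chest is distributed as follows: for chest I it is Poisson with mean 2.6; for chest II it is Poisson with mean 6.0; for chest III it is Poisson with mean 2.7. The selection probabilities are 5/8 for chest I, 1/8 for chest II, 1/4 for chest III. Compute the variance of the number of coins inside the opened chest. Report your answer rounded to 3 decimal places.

Per component, I: μ=2.6, E[X²]=9.36; II: μ=6, E[X²]=42; III: μ=2.7, E[X²]=9.99.
E[X] = 0.625·2.6 + 0.125·6 + 0.25·2.7 = 3.05.
E[X²] = 0.625·9.36 + 0.125·42 + 0.25·9.99 = 13.5975.
Var(X) = E[X²] − (E[X])² = 13.5975 − 9.3025 = 4.295.

4.295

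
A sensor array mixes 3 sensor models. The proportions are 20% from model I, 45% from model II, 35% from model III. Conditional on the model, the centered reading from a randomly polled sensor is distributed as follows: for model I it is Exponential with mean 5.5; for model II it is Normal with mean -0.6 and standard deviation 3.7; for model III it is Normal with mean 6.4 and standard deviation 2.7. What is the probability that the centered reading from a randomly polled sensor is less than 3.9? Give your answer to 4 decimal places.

0.5632

Conditional on each model, P(X < 3.9): I: 0.507909; II: 0.888049; III: 0.177242.
By total probability, P(X < 3.9) = 0.2·0.507909 + 0.45·0.888049 + 0.35·0.177242 = 0.563238.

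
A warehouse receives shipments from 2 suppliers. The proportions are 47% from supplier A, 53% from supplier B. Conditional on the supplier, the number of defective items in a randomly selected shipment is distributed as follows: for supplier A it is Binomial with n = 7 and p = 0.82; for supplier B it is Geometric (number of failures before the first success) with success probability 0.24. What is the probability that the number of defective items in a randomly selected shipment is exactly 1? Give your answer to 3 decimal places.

Conditional on each supplier, P(X = 1): A: 0.00019523; B: 0.1824.
By total probability, P(X = 1) = 0.47·0.00019523 + 0.53·0.1824 = 0.0967638.

0.097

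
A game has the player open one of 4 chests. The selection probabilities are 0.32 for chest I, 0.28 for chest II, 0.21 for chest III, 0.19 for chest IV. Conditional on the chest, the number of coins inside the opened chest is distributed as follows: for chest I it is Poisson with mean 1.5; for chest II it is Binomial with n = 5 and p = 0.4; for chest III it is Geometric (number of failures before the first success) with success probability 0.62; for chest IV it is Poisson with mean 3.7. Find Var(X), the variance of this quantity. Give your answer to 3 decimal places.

Per component, I: μ=1.5, E[X²]=3.75; II: μ=2, E[X²]=5.2; III: μ=0.612903, E[X²]=1.3642; IV: μ=3.7, E[X²]=17.39.
E[X] = 0.32·1.5 + 0.28·2 + 0.21·0.612903 + 0.19·3.7 = 1.87171.
E[X²] = 0.32·3.75 + 0.28·5.2 + 0.21·1.3642 + 0.19·17.39 = 6.24658.
Var(X) = E[X²] − (E[X])² = 6.24658 − 3.5033 = 2.74329.

2.743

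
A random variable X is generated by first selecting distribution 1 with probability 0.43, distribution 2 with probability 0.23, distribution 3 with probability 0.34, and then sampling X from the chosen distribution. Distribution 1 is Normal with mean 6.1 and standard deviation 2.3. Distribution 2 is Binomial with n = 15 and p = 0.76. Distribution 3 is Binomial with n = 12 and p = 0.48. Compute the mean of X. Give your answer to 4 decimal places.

Component means — 1: 6.1; 2: 11.4; 3: 5.76.
E[X] = 0.43·6.1 + 0.23·11.4 + 0.34·5.76 = 7.2034.

7.2034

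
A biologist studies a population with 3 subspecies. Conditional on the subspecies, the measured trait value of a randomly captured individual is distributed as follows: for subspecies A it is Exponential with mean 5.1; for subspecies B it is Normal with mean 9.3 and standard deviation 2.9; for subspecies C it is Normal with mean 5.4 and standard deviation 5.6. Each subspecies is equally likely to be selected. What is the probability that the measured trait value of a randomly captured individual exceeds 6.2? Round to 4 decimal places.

0.5324

Conditional on each subspecies, P(X > 6.2): A: 0.296506; B: 0.857457; C: 0.443202.
By total probability, P(X > 6.2) = 0.333333·0.296506 + 0.333333·0.857457 + 0.333333·0.443202 = 0.532388.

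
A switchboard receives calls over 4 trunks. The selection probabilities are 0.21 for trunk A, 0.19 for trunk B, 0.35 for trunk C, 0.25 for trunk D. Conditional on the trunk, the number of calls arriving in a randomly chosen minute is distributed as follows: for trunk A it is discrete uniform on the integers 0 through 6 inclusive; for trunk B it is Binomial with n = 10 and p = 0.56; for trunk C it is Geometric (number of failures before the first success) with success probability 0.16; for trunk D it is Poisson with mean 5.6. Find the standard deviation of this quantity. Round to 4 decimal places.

Per component, A: μ=3, E[X²]=13; B: μ=5.6, E[X²]=33.824; C: μ=5.25, E[X²]=60.375; D: μ=5.6, E[X²]=36.96.
E[X] = 0.21·3 + 0.19·5.6 + 0.35·5.25 + 0.25·5.6 = 4.9315.
E[X²] = 0.21·13 + 0.19·33.824 + 0.35·60.375 + 0.25·36.96 = 39.5278.
Var(X) = E[X²] − (E[X])² = 39.5278 − 24.3197 = 15.2081.
SD(X) = √15.2081 = 3.89976.

3.8998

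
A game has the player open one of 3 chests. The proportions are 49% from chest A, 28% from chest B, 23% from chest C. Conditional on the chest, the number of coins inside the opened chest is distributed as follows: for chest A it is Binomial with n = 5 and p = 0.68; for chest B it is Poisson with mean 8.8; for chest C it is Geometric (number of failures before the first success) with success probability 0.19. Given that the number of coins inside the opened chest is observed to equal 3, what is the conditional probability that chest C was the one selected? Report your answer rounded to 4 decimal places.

Likelihoods P(X=3 | ·): A: 0.321978; B: 0.0171201; C: 0.100974.
Posterior ∝ prior × likelihood. Numerator for C: 0.23·0.100974 = 0.023224.
Normalizing constant: 0.49·0.321978 + 0.28·0.0171201 + 0.23·0.100974 = 0.185787.
P(C | observation) = 0.023224 / 0.185787 = 0.125003.

0.1250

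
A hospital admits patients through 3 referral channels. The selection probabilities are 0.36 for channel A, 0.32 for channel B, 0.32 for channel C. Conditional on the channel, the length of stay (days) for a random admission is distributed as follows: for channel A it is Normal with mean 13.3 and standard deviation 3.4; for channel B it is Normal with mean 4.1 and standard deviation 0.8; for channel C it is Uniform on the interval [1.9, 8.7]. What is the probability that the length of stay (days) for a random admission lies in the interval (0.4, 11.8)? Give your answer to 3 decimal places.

0.759

Conditional on each channel, P(0.4 < X < 11.8): A: 0.329469; B: 0.999998; C: 1.
By total probability, P(0.4 < X < 11.8) = 0.36·0.329469 + 0.32·0.999998 + 0.32·1 = 0.758608.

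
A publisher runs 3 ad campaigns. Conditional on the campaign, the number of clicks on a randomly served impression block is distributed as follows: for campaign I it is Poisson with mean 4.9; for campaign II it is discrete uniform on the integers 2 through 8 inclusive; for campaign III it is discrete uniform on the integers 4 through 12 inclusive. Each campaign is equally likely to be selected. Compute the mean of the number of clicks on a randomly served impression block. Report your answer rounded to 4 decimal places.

5.9667

Component means — I: 4.9; II: 5; III: 8.
E[X] = 0.333333·4.9 + 0.333333·5 + 0.333333·8 = 5.96667.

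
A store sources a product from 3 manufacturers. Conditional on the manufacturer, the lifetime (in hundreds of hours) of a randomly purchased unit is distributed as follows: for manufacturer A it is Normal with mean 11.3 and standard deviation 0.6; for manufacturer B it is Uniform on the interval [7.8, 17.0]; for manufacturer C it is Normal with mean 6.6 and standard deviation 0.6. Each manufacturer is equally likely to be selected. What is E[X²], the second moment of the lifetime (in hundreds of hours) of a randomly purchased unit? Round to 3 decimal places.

110.928

For each component E[X²] = Var + (mean)², giving A: 128.05; B: 160.813; C: 43.92.
Overall E[X²] = 0.333333·128.05 + 0.333333·160.813 + 0.333333·43.92 = 110.928.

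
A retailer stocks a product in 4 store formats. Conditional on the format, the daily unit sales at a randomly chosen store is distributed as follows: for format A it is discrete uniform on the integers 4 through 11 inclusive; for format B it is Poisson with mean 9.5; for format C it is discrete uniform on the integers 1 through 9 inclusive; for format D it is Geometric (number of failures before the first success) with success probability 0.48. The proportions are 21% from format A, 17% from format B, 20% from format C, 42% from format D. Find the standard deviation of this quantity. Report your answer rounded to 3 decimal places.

Per component, A: μ=7.5, E[X²]=61.5; B: μ=9.5, E[X²]=99.75; C: μ=5, E[X²]=31.6667; D: μ=1.08333, E[X²]=3.43056.
E[X] = 0.21·7.5 + 0.17·9.5 + 0.2·5 + 0.42·1.08333 = 4.645.
E[X²] = 0.21·61.5 + 0.17·99.75 + 0.2·31.6667 + 0.42·3.43056 = 37.6467.
Var(X) = E[X²] − (E[X])² = 37.6467 − 21.576 = 16.0706.
SD(X) = √16.0706 = 4.00882.

4.009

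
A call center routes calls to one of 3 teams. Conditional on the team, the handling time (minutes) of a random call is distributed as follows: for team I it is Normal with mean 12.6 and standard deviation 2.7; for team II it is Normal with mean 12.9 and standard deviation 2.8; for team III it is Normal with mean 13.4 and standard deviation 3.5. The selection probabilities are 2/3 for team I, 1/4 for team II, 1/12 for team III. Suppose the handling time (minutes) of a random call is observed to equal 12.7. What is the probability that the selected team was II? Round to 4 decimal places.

0.2480

Likelihoods f(12.7 | ·): I: 0.147655; II: 0.142116; III: 0.111726.
Posterior ∝ prior × likelihood. Numerator for II: 0.25·0.142116 = 0.0355291.
Normalizing constant: 0.666667·0.147655 + 0.25·0.142116 + 0.0833333·0.111726 = 0.143276.
P(II | observation) = 0.0355291 / 0.143276 = 0.247976.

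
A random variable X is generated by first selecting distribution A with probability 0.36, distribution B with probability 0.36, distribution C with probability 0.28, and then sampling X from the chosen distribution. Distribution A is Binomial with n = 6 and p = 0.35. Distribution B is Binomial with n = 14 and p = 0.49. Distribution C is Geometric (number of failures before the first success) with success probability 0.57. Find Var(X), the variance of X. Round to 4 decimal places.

Per component, A: μ=2.1, E[X²]=5.775; B: μ=6.86, E[X²]=50.5582; C: μ=0.754386, E[X²]=1.89258.
E[X] = 0.36·2.1 + 0.36·6.86 + 0.28·0.754386 = 3.43683.
E[X²] = 0.36·5.775 + 0.36·50.5582 + 0.28·1.89258 = 20.8099.
Var(X) = E[X²] − (E[X])² = 20.8099 − 11.8118 = 8.99809.

8.9981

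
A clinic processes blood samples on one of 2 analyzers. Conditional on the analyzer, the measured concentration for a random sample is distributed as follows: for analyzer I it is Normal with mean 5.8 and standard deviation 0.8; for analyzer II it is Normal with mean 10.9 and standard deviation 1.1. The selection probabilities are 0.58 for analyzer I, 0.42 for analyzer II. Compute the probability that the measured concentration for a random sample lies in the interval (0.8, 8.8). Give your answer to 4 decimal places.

0.5918

Conditional on each analyzer, P(0.8 < X < 8.8): I: 0.999912; II: 0.0281252.
By total probability, P(0.8 < X < 8.8) = 0.58·0.999912 + 0.42·0.0281252 = 0.591761.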